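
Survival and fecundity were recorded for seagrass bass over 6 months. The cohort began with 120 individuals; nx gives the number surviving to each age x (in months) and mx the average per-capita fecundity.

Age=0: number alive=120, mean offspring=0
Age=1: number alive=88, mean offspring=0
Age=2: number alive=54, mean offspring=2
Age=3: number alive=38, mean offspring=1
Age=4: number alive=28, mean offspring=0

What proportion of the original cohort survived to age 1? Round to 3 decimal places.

l_1 = n_1/n_0 = 88/120 = 0.733333… → 0.733

0.733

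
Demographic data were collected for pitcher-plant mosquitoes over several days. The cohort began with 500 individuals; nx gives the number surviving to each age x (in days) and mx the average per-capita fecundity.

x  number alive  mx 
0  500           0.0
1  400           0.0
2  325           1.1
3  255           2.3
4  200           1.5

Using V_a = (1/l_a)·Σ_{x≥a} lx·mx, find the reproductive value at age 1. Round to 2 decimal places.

3.11

lx = nx/n0 = nx/500: 1, 0.8, 0.65, 0.51, 0.4
lx·mx for x ≥ 1: 0, 0.715, 1.173, 0.6 → sum = 2.488
V_1 = 2.488 / l_1 = 2.488 / 0.8 = 3.11 → 3.11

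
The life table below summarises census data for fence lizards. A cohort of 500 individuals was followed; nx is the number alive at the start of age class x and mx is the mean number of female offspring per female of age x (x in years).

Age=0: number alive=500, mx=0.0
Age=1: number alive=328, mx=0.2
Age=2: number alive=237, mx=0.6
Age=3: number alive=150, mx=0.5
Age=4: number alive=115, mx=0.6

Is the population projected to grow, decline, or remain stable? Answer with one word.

declining

lx = nx/n0 = nx/500: 1, 0.656, 0.474, 0.3, 0.23
R0 = Σ lx·mx = 0 + 0.1312 + 0.2844 + 0.15 + 0.138 = 0.7036
R0 < 1, so the population is declining.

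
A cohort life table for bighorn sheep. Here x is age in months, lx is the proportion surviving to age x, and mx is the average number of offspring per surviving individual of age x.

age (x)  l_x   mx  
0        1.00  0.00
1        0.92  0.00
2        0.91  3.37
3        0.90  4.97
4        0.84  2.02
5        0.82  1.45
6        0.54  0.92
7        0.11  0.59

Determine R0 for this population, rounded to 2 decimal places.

10.99

lx·mx by age: 0, 0, 3.0667, 4.473, 1.6968, 1.189, 0.4968, 0.0649
R0 = Σ lx·mx = 10.9872 → 10.99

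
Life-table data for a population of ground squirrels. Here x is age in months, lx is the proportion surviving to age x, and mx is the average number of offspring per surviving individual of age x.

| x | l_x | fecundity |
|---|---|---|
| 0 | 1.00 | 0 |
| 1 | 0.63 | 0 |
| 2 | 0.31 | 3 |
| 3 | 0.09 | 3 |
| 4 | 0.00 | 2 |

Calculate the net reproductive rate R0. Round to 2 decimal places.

lx·mx by age: 0, 0, 0.93, 0.27, 0
R0 = Σ lx·mx = 1.2 → 1.20

1.20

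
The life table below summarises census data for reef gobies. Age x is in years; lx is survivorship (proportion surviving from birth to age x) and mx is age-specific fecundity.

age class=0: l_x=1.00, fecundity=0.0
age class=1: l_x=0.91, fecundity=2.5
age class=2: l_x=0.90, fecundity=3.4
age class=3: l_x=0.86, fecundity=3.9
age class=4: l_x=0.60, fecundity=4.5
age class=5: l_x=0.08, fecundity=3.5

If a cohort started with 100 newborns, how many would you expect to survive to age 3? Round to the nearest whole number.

Expected survivors = N0 · l_3 = 100 × 0.86 = 86 → 86

86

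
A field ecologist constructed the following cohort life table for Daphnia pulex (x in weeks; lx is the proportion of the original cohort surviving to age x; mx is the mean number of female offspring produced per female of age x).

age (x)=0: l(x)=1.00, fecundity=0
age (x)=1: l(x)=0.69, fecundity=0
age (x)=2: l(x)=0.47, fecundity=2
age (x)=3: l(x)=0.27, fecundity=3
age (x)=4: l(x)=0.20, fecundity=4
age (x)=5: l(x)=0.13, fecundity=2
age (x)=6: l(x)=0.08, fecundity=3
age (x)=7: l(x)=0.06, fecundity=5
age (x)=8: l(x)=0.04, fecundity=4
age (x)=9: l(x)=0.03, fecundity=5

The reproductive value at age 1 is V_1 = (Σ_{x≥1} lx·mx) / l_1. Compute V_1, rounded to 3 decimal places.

5.304

lx·mx for x ≥ 1: 0, 0.94, 0.81, 0.8, 0.26, 0.24, 0.3, 0.16, 0.15 → sum = 3.66
V_1 = 3.66 / l_1 = 3.66 / 0.69 = 5.304348… → 5.304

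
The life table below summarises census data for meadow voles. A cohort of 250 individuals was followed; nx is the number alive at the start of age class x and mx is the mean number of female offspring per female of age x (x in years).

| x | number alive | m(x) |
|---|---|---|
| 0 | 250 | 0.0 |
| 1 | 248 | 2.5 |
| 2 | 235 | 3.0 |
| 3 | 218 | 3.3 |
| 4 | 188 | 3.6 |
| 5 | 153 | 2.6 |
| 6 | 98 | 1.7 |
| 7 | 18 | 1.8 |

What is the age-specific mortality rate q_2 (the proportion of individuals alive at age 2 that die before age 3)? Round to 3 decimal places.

lx = nx/n0 = nx/250: 1, 0.992, 0.94, 0.872, 0.752, 0.612, 0.392, 0.072
q_2 = (l_2 − l_3) / l_2 = (0.94 − 0.872) / 0.94
     = 0.068 / 0.94 = 0.07234… → 0.072

0.072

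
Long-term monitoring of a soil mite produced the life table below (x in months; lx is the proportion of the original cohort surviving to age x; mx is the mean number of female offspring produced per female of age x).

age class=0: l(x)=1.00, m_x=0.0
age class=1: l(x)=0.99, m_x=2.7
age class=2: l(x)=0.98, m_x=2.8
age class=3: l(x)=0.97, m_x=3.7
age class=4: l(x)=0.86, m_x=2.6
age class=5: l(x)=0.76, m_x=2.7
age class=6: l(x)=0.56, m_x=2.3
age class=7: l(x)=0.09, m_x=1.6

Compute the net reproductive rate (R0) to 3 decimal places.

lx·mx by age: 0, 2.673, 2.744, 3.589, 2.236, 2.052, 1.288, 0.144
R0 = Σ lx·mx = 14.726 → 14.726

14.726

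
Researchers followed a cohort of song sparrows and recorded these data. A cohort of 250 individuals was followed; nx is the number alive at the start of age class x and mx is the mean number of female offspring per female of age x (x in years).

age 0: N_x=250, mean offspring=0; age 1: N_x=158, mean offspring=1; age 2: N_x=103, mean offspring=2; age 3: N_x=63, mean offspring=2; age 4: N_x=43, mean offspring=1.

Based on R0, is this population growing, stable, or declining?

lx = nx/n0 = nx/250: 1, 0.632, 0.412, 0.252, 0.172
R0 = Σ lx·mx = 0 + 0.632 + 0.824 + 0.504 + 0.172 = 2.132
R0 > 1, so the population is growing.

growing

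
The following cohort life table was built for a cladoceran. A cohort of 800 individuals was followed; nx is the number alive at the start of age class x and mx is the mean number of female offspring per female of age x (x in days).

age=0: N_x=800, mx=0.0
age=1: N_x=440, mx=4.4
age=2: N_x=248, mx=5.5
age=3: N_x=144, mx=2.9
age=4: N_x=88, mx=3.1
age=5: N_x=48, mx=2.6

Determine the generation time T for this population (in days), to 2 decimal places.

lx = nx/n0 = nx/800: 1, 0.55, 0.31, 0.18, 0.11, 0.06
lx·mx: 0, 2.42, 1.705, 0.522, 0.341, 0.156 → R0 = 5.144
x·lx·mx: 0, 2.42, 3.41, 1.566, 1.364, 0.78 → Σ = 9.54
T = 9.54 / 5.144 = 1.854588… → 1.85

1.85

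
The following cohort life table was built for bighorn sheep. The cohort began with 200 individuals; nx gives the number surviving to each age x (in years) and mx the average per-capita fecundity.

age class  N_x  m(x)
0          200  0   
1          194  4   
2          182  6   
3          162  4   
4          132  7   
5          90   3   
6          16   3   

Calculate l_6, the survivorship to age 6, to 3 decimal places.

l_6 = n_6/n_0 = 16/200 = 0.08 → 0.080

0.080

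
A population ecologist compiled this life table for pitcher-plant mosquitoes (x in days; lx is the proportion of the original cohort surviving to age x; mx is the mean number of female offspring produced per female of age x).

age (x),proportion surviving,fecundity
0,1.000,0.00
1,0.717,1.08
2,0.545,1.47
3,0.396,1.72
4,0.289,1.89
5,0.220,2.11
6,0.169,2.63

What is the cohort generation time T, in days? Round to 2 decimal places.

3.12

lx·mx: 0, 0.77436, 0.80115, 0.68112, 0.54621, 0.4642, 0.44447 → R0 = 3.71151
x·lx·mx: 0, 0.77436, 1.6023, 2.04336, 2.18484, 2.321, 2.66682 → Σ = 11.59268
T = 11.59268 / 3.71151 = 3.12344… → 3.12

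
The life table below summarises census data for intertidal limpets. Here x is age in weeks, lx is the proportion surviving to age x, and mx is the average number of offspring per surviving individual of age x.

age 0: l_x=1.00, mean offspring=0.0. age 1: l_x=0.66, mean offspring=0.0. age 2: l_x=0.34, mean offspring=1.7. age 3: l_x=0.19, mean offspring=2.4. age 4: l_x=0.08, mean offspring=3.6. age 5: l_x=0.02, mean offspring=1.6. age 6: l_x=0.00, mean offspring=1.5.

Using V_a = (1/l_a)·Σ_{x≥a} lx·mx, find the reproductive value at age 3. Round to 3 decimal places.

4.084

lx·mx for x ≥ 3: 0.456, 0.288, 0.032, 0 → sum = 0.776
V_3 = 0.776 / l_3 = 0.776 / 0.19 = 4.084211… → 4.084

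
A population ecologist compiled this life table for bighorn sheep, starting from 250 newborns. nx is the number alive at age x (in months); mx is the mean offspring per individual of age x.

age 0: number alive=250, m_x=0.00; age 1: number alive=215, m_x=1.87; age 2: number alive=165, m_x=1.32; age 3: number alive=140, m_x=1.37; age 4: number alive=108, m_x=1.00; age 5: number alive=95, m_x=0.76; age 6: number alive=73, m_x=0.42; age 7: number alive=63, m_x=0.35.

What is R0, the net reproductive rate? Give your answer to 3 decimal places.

4.178

lx = nx/n0 = nx/250: 1, 0.86, 0.66, 0.56, 0.432, 0.38, 0.292, 0.252
lx·mx by age: 0, 1.6082, 0.8712, 0.7672, 0.432, 0.2888, 0.12264, 0.0882
R0 = Σ lx·mx = 4.17824 → 4.178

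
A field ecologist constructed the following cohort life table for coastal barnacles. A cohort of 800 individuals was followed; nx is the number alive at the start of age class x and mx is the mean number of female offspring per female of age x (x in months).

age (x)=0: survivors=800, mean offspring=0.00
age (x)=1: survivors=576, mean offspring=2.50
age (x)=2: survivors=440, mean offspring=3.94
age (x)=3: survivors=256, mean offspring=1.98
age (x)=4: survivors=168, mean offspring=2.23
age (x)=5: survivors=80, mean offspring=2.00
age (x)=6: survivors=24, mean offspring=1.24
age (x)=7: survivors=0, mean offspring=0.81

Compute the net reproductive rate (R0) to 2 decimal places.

lx = nx/n0 = nx/800: 1, 0.72, 0.55, 0.32, 0.21, 0.1, 0.03, 0
lx·mx by age: 0, 1.8, 2.167, 0.6336, 0.4683, 0.2, 0.0372, 0
R0 = Σ lx·mx = 5.3061 → 5.31

5.31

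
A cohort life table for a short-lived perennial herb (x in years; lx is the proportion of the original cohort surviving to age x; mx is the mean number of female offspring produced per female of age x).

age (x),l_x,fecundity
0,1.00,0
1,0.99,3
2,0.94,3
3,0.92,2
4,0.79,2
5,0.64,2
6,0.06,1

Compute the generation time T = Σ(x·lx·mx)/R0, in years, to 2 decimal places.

2.58

lx·mx: 0, 2.97, 2.82, 1.84, 1.58, 1.28, 0.06 → R0 = 10.55
x·lx·mx: 0, 2.97, 5.64, 5.52, 6.32, 6.4, 0.36 → Σ = 27.21
T = 27.21 / 10.55 = 2.579147… → 2.58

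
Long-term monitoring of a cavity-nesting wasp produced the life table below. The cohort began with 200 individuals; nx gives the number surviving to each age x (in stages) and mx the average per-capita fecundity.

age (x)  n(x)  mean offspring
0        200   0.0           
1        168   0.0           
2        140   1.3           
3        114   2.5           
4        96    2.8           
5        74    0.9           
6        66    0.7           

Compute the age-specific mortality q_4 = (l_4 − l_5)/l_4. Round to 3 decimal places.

0.229

lx = nx/n0 = nx/200: 1, 0.84, 0.7, 0.57, 0.48, 0.37, 0.33
q_4 = (l_4 − l_5) / l_4 = (0.48 − 0.37) / 0.48
     = 0.11 / 0.48 = 0.229167… → 0.229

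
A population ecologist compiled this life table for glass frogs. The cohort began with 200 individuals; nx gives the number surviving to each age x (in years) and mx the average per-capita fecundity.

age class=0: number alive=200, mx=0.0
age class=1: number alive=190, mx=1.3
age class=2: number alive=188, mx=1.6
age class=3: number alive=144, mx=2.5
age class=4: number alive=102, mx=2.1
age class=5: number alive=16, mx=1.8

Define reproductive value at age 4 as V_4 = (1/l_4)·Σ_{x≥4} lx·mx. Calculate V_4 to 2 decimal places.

lx = nx/n0 = nx/200: 1, 0.95, 0.94, 0.72, 0.51, 0.08
lx·mx for x ≥ 4: 1.071, 0.144 → sum = 1.215
V_4 = 1.215 / l_4 = 1.215 / 0.51 = 2.382353… → 2.38

2.38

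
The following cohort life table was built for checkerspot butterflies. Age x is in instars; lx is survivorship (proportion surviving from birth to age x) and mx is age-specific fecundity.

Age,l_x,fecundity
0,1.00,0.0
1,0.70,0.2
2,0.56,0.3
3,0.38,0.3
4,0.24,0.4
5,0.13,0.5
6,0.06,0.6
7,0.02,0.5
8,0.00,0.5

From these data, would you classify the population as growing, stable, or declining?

declining

R0 = Σ lx·mx = 0 + 0.14 + 0.168 + 0.114 + 0.096 + 0.065 + 0.036 + 0.01 + 0 = 0.629
R0 < 1, so the population is declining.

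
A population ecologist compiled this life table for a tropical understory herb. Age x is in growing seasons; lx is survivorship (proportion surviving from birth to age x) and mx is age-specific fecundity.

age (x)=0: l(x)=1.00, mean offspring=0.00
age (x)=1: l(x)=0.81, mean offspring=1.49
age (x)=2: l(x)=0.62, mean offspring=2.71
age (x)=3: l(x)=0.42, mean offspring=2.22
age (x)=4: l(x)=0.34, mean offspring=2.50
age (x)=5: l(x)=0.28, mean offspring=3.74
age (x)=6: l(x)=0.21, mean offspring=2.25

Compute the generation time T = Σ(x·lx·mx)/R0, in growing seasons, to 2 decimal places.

3.04

lx·mx: 0, 1.2069, 1.6802, 0.9324, 0.85, 1.0472, 0.4725 → R0 = 6.1892
x·lx·mx: 0, 1.2069, 3.3604, 2.7972, 3.4, 5.236, 2.835 → Σ = 18.8355
T = 18.8355 / 6.1892 = 3.043285… → 3.04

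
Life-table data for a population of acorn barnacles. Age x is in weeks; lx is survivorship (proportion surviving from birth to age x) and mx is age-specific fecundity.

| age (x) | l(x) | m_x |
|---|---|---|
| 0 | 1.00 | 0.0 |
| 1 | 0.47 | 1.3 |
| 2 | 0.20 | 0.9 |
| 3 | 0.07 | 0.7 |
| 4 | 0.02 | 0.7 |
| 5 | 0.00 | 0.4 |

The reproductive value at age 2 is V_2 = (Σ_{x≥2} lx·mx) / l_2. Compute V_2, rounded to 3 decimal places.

1.215

lx·mx for x ≥ 2: 0.18, 0.049, 0.014, 0 → sum = 0.243
V_2 = 0.243 / l_2 = 0.243 / 0.2 = 1.215 → 1.215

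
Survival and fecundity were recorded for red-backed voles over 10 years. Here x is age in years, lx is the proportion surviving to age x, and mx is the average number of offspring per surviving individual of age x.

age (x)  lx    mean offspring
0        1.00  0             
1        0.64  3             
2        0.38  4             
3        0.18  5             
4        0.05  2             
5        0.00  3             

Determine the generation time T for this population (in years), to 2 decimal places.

lx·mx: 0, 1.92, 1.52, 0.9, 0.1, 0 → R0 = 4.44
x·lx·mx: 0, 1.92, 3.04, 2.7, 0.4, 0 → Σ = 8.06
T = 8.06 / 4.44 = 1.815315… → 1.82

1.82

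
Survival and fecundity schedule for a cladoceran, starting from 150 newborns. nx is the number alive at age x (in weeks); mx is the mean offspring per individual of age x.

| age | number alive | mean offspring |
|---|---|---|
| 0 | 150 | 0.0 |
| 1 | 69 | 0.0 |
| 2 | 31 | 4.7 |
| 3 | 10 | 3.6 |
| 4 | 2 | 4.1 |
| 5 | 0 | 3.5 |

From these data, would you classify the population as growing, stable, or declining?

growing

lx = nx/n0 = nx/150: 1, 0.46, 0.20667…, 0.06667…, 0.01333…, 0
R0 = Σ lx·mx = 0 + 0 + 0.971333… + 0.24… + 0.054667… + 0 = 1.266…
R0 > 1, so the population is growing.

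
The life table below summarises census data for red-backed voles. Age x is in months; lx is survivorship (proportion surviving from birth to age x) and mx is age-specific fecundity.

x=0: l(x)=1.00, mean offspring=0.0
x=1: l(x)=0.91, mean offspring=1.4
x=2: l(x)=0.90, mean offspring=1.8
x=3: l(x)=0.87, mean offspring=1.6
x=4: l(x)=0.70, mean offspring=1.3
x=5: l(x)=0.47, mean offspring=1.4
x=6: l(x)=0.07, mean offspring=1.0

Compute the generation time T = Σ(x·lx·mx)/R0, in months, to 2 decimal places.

lx·mx: 0, 1.274, 1.62, 1.392, 0.91, 0.658, 0.07 → R0 = 5.924
x·lx·mx: 0, 1.274, 3.24, 4.176, 3.64, 3.29, 0.42 → Σ = 16.04
T = 16.04 / 5.924 = 2.70763… → 2.71

2.71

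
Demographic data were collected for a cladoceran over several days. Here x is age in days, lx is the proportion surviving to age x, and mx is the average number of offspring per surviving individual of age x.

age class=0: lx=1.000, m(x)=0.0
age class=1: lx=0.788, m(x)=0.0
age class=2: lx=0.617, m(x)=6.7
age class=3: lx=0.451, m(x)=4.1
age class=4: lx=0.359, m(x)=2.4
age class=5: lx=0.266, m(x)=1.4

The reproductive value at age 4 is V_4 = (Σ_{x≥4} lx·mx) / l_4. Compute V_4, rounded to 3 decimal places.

lx·mx for x ≥ 4: 0.8616, 0.3724 → sum = 1.234
V_4 = 1.234 / l_4 = 1.234 / 0.359 = 3.437326… → 3.437

3.437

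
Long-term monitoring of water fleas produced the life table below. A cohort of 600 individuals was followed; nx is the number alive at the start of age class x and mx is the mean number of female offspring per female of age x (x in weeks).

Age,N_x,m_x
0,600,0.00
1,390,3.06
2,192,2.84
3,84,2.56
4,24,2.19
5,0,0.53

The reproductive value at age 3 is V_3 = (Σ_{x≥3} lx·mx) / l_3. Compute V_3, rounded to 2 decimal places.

3.19

lx = nx/n0 = nx/600: 1, 0.65, 0.32, 0.14, 0.04, 0
lx·mx for x ≥ 3: 0.3584, 0.0876, 0 → sum = 0.446
V_3 = 0.446 / l_3 = 0.446 / 0.14 = 3.185714… → 3.19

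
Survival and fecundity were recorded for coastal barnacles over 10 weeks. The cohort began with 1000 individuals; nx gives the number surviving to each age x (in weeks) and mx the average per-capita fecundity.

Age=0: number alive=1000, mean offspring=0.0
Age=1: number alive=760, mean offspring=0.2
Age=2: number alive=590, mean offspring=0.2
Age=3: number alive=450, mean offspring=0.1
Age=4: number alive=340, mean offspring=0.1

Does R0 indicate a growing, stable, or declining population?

declining

lx = nx/n0 = nx/1000: 1, 0.76, 0.59, 0.45, 0.34
R0 = Σ lx·mx = 0 + 0.152 + 0.118 + 0.045 + 0.034 = 0.349
R0 < 1, so the population is declining.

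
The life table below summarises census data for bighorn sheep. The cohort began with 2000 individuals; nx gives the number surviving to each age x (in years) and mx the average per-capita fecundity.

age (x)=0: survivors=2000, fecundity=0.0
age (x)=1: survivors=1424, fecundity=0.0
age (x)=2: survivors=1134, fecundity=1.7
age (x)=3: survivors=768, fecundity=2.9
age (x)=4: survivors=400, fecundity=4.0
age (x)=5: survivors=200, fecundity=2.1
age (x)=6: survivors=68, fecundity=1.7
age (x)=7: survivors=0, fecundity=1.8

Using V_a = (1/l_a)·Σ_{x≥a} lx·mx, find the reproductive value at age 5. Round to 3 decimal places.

2.678

lx = nx/n0 = nx/2000: 1, 0.712, 0.567, 0.384, 0.2, 0.1, 0.034, 0
lx·mx for x ≥ 5: 0.21, 0.0578, 0 → sum = 0.2678
V_5 = 0.2678 / l_5 = 0.2678 / 0.1 = 2.678 → 2.678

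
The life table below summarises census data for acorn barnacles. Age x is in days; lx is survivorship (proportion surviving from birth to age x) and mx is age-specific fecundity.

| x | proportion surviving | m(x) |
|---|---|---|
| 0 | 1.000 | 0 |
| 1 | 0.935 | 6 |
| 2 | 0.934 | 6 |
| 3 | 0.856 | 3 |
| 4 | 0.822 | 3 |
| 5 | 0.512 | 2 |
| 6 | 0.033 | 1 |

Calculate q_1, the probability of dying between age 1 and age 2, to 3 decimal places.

q_1 = (l_1 − l_2) / l_1 = (0.935 − 0.934) / 0.935
     = 0.001 / 0.935 = 0.00107… → 0.001

0.001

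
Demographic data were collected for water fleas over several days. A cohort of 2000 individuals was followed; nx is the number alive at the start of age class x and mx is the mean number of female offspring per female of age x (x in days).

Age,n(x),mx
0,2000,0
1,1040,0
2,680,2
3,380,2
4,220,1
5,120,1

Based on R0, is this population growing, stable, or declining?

lx = nx/n0 = nx/2000: 1, 0.52, 0.34, 0.19, 0.11, 0.06
R0 = Σ lx·mx = 0 + 0 + 0.68 + 0.38 + 0.11 + 0.06 = 1.23
R0 > 1, so the population is growing.

growing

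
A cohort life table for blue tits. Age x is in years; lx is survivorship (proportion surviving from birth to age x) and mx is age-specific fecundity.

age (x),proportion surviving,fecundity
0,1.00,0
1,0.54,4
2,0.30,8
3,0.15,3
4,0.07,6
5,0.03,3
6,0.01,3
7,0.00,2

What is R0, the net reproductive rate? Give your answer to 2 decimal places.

5.55

lx·mx by age: 0, 2.16, 2.4, 0.45, 0.42, 0.09, 0.03, 0
R0 = Σ lx·mx = 5.55 → 5.55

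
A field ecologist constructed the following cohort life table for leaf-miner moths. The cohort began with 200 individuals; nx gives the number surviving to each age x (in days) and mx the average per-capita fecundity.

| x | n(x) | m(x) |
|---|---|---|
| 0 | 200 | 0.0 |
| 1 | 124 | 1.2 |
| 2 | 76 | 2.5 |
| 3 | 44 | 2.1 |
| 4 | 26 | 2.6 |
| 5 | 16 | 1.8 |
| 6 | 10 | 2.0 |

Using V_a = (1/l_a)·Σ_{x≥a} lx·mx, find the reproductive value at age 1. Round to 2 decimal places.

lx = nx/n0 = nx/200: 1, 0.62, 0.38, 0.22, 0.13, 0.08, 0.05
lx·mx for x ≥ 1: 0.744, 0.95, 0.462, 0.338, 0.144, 0.1 → sum = 2.738
V_1 = 2.738 / l_1 = 2.738 / 0.62 = 4.416129… → 4.42

4.42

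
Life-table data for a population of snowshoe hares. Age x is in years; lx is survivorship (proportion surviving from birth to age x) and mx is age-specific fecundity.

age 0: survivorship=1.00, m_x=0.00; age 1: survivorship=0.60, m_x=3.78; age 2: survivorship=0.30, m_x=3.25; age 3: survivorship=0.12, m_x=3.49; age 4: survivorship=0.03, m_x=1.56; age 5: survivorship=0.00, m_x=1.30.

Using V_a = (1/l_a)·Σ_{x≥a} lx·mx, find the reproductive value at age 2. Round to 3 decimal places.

4.802

lx·mx for x ≥ 2: 0.975, 0.4188, 0.0468, 0 → sum = 1.4406
V_2 = 1.4406 / l_2 = 1.4406 / 0.3 = 4.802 → 4.802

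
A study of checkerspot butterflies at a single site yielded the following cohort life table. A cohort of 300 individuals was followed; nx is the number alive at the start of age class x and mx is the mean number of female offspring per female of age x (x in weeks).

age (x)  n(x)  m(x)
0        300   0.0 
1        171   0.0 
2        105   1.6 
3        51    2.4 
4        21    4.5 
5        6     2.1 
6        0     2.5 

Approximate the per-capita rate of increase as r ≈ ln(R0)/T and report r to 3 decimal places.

0.098

lx = nx/n0 = nx/300: 1, 0.57, 0.35, 0.17, 0.07, 0.02, 0
R0 = Σ lx·mx = 0 + 0 + 0.56 + 0.408 + 0.315 + 0.042 + 0 = 1.325
Σ x·lx·mx = 3.814; T = 3.814/1.325 = 2.87849…
r ≈ ln(R0)/T = ln(1.325)/2.87849… = 0.09776… → 0.098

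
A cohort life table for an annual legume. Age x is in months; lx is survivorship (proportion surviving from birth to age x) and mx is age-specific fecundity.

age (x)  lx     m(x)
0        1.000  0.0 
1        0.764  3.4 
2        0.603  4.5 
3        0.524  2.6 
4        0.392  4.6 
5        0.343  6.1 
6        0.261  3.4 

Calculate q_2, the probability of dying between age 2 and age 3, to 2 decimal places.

q_2 = (l_2 − l_3) / l_2 = (0.603 − 0.524) / 0.603
     = 0.079 / 0.603 = 0.131012… → 0.13

0.13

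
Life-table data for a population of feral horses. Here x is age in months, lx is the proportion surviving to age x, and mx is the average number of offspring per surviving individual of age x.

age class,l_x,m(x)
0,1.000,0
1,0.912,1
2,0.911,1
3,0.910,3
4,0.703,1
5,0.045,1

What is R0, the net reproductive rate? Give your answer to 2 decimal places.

5.30

lx·mx by age: 0, 0.912, 0.911, 2.73, 0.703, 0.045
R0 = Σ lx·mx = 5.301 → 5.30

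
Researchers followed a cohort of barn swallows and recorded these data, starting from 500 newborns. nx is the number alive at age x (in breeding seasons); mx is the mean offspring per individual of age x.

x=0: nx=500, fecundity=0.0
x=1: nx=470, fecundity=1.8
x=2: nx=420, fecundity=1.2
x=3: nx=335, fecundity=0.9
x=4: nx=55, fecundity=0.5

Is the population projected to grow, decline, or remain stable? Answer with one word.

growing

lx = nx/n0 = nx/500: 1, 0.94, 0.84, 0.67, 0.11
R0 = Σ lx·mx = 0 + 1.692 + 1.008 + 0.603 + 0.055 = 3.358
R0 > 1, so the population is growing.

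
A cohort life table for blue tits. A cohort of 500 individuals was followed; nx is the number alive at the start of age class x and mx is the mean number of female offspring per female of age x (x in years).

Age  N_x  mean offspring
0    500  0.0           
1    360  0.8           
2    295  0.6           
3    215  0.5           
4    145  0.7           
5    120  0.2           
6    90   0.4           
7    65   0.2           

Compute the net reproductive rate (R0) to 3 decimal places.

1.494

lx = nx/n0 = nx/500: 1, 0.72, 0.59, 0.43, 0.29, 0.24, 0.18, 0.13
lx·mx by age: 0, 0.576, 0.354, 0.215, 0.203, 0.048, 0.072, 0.026
R0 = Σ lx·mx = 1.494 → 1.494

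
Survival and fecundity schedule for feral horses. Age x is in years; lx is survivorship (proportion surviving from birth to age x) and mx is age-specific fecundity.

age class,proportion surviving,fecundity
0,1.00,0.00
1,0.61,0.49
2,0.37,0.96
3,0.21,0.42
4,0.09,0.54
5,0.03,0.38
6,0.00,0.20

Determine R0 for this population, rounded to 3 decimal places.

0.802

lx·mx by age: 0, 0.2989, 0.3552, 0.0882, 0.0486, 0.0114, 0
R0 = Σ lx·mx = 0.8023 → 0.802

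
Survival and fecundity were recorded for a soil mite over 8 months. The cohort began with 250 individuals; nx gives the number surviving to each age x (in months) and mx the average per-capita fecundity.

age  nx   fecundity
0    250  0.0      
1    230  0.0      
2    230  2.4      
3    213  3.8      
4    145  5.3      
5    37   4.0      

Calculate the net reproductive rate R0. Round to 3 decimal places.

lx = nx/n0 = nx/250: 1, 0.92, 0.92, 0.852, 0.58, 0.148
lx·mx by age: 0, 0, 2.208, 3.2376, 3.074, 0.592
R0 = Σ lx·mx = 9.1116 → 9.112

9.112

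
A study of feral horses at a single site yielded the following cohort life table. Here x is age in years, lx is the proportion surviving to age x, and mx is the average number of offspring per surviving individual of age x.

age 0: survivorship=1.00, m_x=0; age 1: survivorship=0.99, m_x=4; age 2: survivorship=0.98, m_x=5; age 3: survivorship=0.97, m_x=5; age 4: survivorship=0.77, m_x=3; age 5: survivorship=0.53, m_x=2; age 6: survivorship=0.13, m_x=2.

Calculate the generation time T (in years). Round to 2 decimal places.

lx·mx: 0, 3.96, 4.9, 4.85, 2.31, 1.06, 0.26 → R0 = 17.34
x·lx·mx: 0, 3.96, 9.8, 14.55, 9.24, 5.3, 1.56 → Σ = 44.41
T = 44.41 / 17.34 = 2.56113… → 2.56

2.56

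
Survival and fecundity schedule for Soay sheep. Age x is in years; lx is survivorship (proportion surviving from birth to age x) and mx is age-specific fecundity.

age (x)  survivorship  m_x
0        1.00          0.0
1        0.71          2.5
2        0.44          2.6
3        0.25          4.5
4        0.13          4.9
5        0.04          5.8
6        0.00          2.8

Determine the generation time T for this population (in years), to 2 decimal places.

lx·mx: 0, 1.775, 1.144, 1.125, 0.637, 0.232, 0 → R0 = 4.913
x·lx·mx: 0, 1.775, 2.288, 3.375, 2.548, 1.16, 0 → Σ = 11.146
T = 11.146 / 4.913 = 2.268675… → 2.27

2.27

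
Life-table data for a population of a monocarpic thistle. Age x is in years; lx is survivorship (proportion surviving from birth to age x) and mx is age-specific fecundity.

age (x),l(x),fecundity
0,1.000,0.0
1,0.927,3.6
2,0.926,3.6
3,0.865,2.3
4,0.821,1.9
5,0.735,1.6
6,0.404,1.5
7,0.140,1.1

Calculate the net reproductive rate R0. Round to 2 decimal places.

12.16

lx·mx by age: 0, 3.3372, 3.3336, 1.9895, 1.5599, 1.176, 0.606, 0.154
R0 = Σ lx·mx = 12.1562 → 12.16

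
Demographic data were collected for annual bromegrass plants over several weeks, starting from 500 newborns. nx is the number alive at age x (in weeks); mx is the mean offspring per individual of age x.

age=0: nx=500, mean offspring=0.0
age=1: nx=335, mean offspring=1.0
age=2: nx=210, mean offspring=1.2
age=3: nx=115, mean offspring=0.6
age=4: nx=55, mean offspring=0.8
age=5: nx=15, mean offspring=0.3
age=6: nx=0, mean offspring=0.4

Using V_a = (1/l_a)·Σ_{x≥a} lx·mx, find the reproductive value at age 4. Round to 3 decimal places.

0.882

lx = nx/n0 = nx/500: 1, 0.67, 0.42, 0.23, 0.11, 0.03, 0
lx·mx for x ≥ 4: 0.088, 0.009, 0 → sum = 0.097
V_4 = 0.097 / l_4 = 0.097 / 0.11 = 0.881818… → 0.882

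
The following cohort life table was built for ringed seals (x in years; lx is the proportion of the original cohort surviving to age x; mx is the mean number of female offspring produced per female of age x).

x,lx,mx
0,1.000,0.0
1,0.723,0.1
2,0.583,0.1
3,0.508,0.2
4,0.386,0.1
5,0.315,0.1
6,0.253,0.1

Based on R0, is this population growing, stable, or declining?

R0 = Σ lx·mx = 0 + 0.0723 + 0.0583 + 0.1016 + 0.0386 + 0.0315 + 0.0253 = 0.3276
R0 < 1, so the population is declining.

declining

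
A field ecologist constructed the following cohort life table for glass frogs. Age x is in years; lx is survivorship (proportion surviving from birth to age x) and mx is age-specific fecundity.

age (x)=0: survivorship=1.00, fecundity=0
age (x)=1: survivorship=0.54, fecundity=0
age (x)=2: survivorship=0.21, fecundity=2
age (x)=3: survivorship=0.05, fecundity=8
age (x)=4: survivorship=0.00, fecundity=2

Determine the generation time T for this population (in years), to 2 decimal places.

lx·mx: 0, 0, 0.42, 0.4, 0 → R0 = 0.82
x·lx·mx: 0, 0, 0.84, 1.2, 0 → Σ = 2.04
T = 2.04 / 0.82 = 2.487805… → 2.49

2.49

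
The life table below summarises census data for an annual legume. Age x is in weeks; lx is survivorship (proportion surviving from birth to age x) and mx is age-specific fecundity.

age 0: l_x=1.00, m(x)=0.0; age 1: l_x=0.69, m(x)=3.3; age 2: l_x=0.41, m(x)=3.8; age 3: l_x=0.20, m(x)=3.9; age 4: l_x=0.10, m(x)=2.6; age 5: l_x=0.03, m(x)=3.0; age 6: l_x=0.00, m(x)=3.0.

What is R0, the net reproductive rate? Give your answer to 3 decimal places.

lx·mx by age: 0, 2.277, 1.558, 0.78, 0.26, 0.09, 0
R0 = Σ lx·mx = 4.965 → 4.965

4.965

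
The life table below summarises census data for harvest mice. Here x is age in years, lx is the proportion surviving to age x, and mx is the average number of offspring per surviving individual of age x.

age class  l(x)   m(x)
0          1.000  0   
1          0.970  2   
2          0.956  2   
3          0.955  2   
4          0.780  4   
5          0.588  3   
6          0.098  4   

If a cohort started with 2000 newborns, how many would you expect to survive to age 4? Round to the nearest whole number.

Expected survivors = N0 · l_4 = 2000 × 0.780 = 1560 → 1560

1560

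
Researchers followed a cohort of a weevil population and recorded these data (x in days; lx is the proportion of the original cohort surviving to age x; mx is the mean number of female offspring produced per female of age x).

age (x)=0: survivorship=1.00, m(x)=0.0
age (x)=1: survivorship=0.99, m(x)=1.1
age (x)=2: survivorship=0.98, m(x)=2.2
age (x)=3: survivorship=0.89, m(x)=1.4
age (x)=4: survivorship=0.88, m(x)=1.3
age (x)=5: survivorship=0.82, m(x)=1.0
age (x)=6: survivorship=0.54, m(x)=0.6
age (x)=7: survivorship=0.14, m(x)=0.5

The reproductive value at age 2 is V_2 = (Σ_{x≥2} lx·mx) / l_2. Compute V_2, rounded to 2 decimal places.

5.88

lx·mx for x ≥ 2: 2.156, 1.246, 1.144, 0.82, 0.324, 0.07 → sum = 5.76
V_2 = 5.76 / l_2 = 5.76 / 0.98 = 5.877551… → 5.88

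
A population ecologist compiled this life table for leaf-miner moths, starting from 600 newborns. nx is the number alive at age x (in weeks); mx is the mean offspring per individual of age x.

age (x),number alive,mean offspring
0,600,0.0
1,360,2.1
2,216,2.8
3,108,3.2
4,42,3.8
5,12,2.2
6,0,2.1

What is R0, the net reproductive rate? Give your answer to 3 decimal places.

3.154

lx = nx/n0 = nx/600: 1, 0.6, 0.36, 0.18, 0.07, 0.02, 0
lx·mx by age: 0, 1.26, 1.008, 0.576, 0.266, 0.044, 0
R0 = Σ lx·mx = 3.154 → 3.154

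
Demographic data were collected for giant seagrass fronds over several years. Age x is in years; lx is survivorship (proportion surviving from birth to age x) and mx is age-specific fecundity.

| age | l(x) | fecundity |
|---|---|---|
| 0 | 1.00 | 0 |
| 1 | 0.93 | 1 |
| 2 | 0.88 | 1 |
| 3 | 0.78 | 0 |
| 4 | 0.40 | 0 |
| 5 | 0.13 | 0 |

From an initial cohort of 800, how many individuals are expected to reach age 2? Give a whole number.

704

Expected survivors = N0 · l_2 = 800 × 0.88 = 704 → 704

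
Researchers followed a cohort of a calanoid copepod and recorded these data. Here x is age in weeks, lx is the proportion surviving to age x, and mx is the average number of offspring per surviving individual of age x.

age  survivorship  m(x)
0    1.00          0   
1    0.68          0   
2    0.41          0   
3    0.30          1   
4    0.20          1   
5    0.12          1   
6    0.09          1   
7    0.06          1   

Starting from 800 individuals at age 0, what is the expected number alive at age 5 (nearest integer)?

96

Expected survivors = N0 · l_5 = 800 × 0.12 = 96 → 96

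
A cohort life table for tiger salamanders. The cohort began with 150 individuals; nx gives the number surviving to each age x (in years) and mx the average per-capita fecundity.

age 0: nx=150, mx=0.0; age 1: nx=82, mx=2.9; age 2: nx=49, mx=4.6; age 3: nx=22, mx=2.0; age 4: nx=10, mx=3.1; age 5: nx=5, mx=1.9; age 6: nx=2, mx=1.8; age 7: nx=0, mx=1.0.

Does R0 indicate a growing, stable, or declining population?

lx = nx/n0 = nx/150: 1, 0.54667…, 0.32667…, 0.14667…, 0.06667…, 0.03333…, 0.01333…, 0
R0 = Σ lx·mx = 0 + 1.585333… + 1.502667… + 0.293333… + 0.206667… + 0.063333… + 0.024… + 0 = 3.675333…
R0 > 1, so the population is growing.

growing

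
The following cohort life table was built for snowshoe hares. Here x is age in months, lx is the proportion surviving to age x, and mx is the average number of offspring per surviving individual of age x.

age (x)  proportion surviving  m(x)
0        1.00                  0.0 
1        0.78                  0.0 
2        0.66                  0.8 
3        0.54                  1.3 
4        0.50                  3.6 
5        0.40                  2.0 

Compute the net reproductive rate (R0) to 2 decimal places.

3.83

lx·mx by age: 0, 0, 0.528, 0.702, 1.8, 0.8
R0 = Σ lx·mx = 3.83 → 3.83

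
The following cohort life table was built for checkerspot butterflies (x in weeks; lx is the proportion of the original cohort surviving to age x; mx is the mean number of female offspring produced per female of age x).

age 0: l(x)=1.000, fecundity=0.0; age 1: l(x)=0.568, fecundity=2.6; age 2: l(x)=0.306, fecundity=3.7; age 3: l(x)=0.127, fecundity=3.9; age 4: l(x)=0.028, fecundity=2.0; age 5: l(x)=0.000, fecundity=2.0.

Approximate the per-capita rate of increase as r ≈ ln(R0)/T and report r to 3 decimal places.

0.667

R0 = Σ lx·mx = 0 + 1.4768 + 1.1322 + 0.4953 + 0.056 + 0 = 3.1603
Σ x·lx·mx = 5.4511; T = 5.4511/3.1603 = 1.72487…
r ≈ ln(R0)/T = ln(3.1603)/1.72487… = 0.6671… → 0.667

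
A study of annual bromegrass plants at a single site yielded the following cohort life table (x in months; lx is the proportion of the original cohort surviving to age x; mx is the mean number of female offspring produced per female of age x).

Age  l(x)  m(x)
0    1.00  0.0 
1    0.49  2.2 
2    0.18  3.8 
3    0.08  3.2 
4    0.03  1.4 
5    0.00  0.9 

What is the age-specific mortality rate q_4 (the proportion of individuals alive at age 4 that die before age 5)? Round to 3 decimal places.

q_4 = (l_4 − l_5) / l_4 = (0.03 − 0) / 0.03
     = 0.03 / 0.03 = 1 → 1.000

1.000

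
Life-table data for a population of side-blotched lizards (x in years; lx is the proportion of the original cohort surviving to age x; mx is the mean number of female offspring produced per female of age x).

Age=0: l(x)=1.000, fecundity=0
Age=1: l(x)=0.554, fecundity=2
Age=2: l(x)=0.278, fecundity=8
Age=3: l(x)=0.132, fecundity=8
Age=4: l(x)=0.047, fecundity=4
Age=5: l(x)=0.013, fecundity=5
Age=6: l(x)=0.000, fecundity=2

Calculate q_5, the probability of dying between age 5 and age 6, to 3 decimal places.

1.000

q_5 = (l_5 − l_6) / l_5 = (0.013 − 0) / 0.013
     = 0.013 / 0.013 = 1 → 1.000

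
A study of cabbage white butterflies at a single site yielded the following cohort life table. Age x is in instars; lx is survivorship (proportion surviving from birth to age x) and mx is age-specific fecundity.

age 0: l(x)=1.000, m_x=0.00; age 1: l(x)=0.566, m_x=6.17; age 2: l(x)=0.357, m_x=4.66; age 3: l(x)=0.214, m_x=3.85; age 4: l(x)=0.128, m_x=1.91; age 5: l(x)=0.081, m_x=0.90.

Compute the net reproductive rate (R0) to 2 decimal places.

lx·mx by age: 0, 3.49222, 1.66362, 0.8239, 0.24448, 0.0729
R0 = Σ lx·mx = 6.29712 → 6.30

6.30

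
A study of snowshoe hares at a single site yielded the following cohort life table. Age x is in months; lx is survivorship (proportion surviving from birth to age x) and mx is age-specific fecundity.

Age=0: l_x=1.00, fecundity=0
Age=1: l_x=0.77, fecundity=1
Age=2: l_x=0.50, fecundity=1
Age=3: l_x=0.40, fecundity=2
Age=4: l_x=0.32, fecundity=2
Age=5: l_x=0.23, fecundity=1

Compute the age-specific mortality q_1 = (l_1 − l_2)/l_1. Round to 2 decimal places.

0.35

q_1 = (l_1 − l_2) / l_1 = (0.77 − 0.5) / 0.77
     = 0.27 / 0.77 = 0.350649… → 0.35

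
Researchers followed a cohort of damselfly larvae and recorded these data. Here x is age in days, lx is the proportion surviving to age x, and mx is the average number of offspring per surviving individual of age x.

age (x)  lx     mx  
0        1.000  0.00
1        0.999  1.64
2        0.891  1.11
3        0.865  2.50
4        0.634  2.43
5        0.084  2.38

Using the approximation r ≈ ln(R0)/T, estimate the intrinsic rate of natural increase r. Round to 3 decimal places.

R0 = Σ lx·mx = 0 + 1.63836 + 0.98901 + 2.1625 + 1.54062 + 0.19992 = 6.53041
Σ x·lx·mx = 17.26596; T = 17.26596/6.53041 = 2.64393…
r ≈ ln(R0)/T = ln(6.53041)/2.64393… = 0.70973… → 0.710

0.710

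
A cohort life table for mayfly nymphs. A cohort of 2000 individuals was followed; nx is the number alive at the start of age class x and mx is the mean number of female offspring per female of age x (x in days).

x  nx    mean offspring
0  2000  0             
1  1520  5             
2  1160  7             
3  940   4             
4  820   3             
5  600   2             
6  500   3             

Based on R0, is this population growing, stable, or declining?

growing

lx = nx/n0 = nx/2000: 1, 0.76, 0.58, 0.47, 0.41, 0.3, 0.25
R0 = Σ lx·mx = 0 + 3.8 + 4.06 + 1.88 + 1.23 + 0.6 + 0.75 = 12.32
R0 > 1, so the population is growing.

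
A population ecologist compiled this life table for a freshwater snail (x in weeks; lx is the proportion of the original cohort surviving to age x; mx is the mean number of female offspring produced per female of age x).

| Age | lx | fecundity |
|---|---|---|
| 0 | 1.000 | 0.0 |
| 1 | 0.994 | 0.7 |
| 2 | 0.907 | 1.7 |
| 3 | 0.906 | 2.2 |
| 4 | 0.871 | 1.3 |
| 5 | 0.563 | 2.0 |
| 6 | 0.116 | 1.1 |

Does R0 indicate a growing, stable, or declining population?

growing

R0 = Σ lx·mx = 0 + 0.6958 + 1.5419 + 1.9932 + 1.1323 + 1.126 + 0.1276 = 6.6168
R0 > 1, so the population is growing.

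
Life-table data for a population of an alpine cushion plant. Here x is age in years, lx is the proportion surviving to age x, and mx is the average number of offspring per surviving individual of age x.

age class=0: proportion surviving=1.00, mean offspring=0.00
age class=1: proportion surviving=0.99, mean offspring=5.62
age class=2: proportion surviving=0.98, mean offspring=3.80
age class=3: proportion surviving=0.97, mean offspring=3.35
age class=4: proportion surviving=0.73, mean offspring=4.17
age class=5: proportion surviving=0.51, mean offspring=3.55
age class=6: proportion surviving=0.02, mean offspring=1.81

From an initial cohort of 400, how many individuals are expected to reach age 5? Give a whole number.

Expected survivors = N0 · l_5 = 400 × 0.51 = 204 → 204

204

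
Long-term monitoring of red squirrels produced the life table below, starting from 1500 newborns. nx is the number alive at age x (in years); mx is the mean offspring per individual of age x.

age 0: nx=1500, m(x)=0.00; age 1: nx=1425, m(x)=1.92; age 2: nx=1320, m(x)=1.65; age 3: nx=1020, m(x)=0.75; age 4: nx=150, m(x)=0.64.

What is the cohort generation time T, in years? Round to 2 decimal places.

1.69

lx = nx/n0 = nx/1500: 1, 0.95, 0.88, 0.68, 0.1
lx·mx: 0, 1.824, 1.452, 0.51, 0.064 → R0 = 3.85
x·lx·mx: 0, 1.824, 2.904, 1.53, 0.256 → Σ = 6.514
T = 6.514 / 3.85 = 1.691948… → 1.69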